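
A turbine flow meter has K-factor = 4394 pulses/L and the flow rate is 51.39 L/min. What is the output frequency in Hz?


Frequency = K * Q / 60 (converting L/min to L/s).
f = 4394 * 51.39 / 60
f = 225807.66 / 60
f = 3763.46 Hz

3763.46 Hz


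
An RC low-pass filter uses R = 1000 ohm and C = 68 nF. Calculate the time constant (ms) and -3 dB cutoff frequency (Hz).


Time constant: tau = R * C.
tau = 1000 * 6.80e-08 = 6.8e-05 s
tau = 0.068 ms
Cutoff frequency: fc = 1 / (2*pi*R*C).
fc = 1 / (2*pi*6.8e-05) = 2340.51 Hz

tau = 0.068 ms, fc = 2340.51 Hz


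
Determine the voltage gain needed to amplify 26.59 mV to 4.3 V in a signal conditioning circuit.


Gain = Vout / Vin (converting to same units).
G = 4.3 V / 26.59 mV
G = 4300.0 mV / 26.59 mV
G = 161.71

161.71


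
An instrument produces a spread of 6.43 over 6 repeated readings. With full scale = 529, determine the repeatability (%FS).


Repeatability = (spread / full scale) * 100%.
R = (6.43 / 529) * 100
R = 1.216 %FS

1.216 %FS


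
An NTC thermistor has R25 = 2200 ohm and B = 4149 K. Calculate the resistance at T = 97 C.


NTC thermistor equation: Rt = R25 * exp(B * (1/T - 1/T25)).
T in Kelvin: 370.15 K, T25 = 298.15 K
1/T - 1/T25 = 1/370.15 - 1/298.15 = -0.00065241
B * (1/T - 1/T25) = 4149 * -0.00065241 = -2.7068
Rt = 2200 * exp(-2.7068) = 146.8 ohm

146.8 ohm


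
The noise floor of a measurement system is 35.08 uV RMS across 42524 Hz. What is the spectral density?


Noise spectral density = Vrms / sqrt(BW).
NSD = 35.08 / sqrt(42524)
NSD = 35.08 / 206.2135
NSD = 0.1701 uV/sqrt(Hz)

0.1701 uV/sqrt(Hz)


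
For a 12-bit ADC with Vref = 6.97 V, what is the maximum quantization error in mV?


The maximum quantization error is +/- LSB/2.
LSB = Vref / 2^n = 6.97 / 4096 = 0.00170166 V
Max error = LSB / 2 = 0.00170166 / 2 = 0.00085083 V
Max error = 0.8508 mV

0.8508 mV


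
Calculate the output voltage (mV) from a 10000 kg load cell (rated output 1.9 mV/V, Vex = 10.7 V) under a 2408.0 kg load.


Vout = rated_output * Vex * (load / capacity).
Vout = 1.9 * 10.7 * (2408.0 / 10000)
Vout = 1.9 * 10.7 * 0.2408
Vout = 4.895 mV

4.895 mV


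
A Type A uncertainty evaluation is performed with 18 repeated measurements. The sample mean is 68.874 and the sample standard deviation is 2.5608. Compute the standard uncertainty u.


The standard uncertainty for Type A evaluation is u = s / sqrt(n).
u = 2.5608 / sqrt(18)
u = 2.5608 / 4.2426
u = 0.6036

0.6036


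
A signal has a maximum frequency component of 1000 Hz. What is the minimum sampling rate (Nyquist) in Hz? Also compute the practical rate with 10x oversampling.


By Nyquist theorem, fs_min = 2 * fmax.
fs_min = 2 * 1000 = 2000 Hz
Practical rate = 10 * fs_min = 10 * 2000 = 20000 Hz

fs_min = 2000 Hz, fs_practical = 20000 Hz


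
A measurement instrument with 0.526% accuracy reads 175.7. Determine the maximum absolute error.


Absolute error = (accuracy% / 100) * reading.
Error = (0.526 / 100) * 175.7
Error = 0.00526 * 175.7
Error = 0.9242

0.9242


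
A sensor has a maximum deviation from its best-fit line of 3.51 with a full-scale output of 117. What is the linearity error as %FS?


Linearity error = (max deviation / full scale) * 100%.
Linearity = (3.51 / 117) * 100
Linearity = 3.0 %FS

3.0 %FS


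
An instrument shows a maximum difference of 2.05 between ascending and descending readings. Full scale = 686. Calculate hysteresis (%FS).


Hysteresis = (max difference / full scale) * 100%.
H = (2.05 / 686) * 100
H = 0.299 %FS

0.299 %FS


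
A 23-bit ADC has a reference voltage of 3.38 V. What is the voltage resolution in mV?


The resolution (LSB) of an ADC is Vref / 2^n.
LSB = 3.38 / 2^23
LSB = 3.38 / 8388608
LSB = 4e-07 V = 0.00040293 mV

0.00040293 mV


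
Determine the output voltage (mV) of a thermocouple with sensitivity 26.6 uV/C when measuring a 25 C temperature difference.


The thermocouple output V = sensitivity * dT.
V = 26.6 uV/C * 25 C
V = 665.0 uV
V = 0.665 mV

0.665 mV


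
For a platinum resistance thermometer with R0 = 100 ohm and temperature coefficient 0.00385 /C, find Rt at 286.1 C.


The RTD equation: Rt = R0 * (1 + alpha * T).
Rt = 100 * (1 + 0.00385 * 286.1)
Rt = 100 * (1 + 1.101485)
Rt = 100 * 2.101485
Rt = 210.149 ohm

210.149 ohm


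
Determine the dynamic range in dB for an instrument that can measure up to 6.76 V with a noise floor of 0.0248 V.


Dynamic range = 20 * log10(Vmax / Vnoise).
DR = 20 * log10(6.76 / 0.0248)
DR = 20 * log10(272.58)
DR = 48.71 dB

48.71 dB


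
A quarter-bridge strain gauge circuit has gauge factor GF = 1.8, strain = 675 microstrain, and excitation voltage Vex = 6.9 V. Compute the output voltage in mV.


Quarter bridge output: Vout = (GF * epsilon * Vex) / 4.
Vout = (1.8 * 675e-6 * 6.9) / 4
Vout = 0.0083835 / 4 V
Vout = 0.00209588 V = 2.0959 mV

2.0959 mV


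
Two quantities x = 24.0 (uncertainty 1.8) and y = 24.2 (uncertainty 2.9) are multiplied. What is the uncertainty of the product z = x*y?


For a product z = x*y, the relative uncertainty is:
uz/z = sqrt((ux/x)^2 + (uy/y)^2)
Relative uncertainties: ux/x = 1.8/24.0 = 0.075
uy/y = 2.9/24.2 = 0.119835
z = 24.0 * 24.2 = 580.8
uz = 580.8 * sqrt(0.075^2 + 0.119835^2) = 82.107

82.107


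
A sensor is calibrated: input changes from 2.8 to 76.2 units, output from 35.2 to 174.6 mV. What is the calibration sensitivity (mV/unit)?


Sensitivity = (y2 - y1) / (x2 - x1).
S = (174.6 - 35.2) / (76.2 - 2.8)
S = 139.4 / 73.4
S = 1.8992 mV/unit

1.8992 mV/unit


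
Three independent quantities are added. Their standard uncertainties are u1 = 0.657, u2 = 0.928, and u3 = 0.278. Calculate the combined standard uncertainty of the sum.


For a sum of independent quantities, uc = sqrt(u1^2 + u2^2 + u3^2).
uc = sqrt(0.657^2 + 0.928^2 + 0.278^2)
uc = sqrt(0.431649 + 0.861184 + 0.077284)
uc = 1.1705

1.1705


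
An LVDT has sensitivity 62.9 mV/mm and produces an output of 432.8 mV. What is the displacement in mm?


Displacement = Vout / sensitivity.
d = 432.8 / 62.9
d = 6.881 mm

6.881 mm


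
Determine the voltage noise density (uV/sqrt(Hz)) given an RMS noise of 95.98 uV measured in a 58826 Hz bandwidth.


Noise spectral density = Vrms / sqrt(BW).
NSD = 95.98 / sqrt(58826)
NSD = 95.98 / 242.5407
NSD = 0.3957 uV/sqrt(Hz)

0.3957 uV/sqrt(Hz)


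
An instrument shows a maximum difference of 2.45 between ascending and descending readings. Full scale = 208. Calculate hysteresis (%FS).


Hysteresis = (max difference / full scale) * 100%.
H = (2.45 / 208) * 100
H = 1.178 %FS

1.178 %FS


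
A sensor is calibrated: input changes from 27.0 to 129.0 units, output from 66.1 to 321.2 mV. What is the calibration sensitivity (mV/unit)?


Sensitivity = (y2 - y1) / (x2 - x1).
S = (321.2 - 66.1) / (129.0 - 27.0)
S = 255.1 / 102.0
S = 2.501 mV/unit

2.501 mV/unit


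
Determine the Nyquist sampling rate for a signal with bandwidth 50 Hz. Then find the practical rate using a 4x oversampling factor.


By Nyquist theorem, fs_min = 2 * fmax.
fs_min = 2 * 50 = 100 Hz
Practical rate = 4 * fs_min = 4 * 100 = 400 Hz

fs_min = 100 Hz, fs_practical = 400 Hz


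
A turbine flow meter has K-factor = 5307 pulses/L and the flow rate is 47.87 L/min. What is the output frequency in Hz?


Frequency = K * Q / 60 (converting L/min to L/s).
f = 5307 * 47.87 / 60
f = 254046.09 / 60
f = 4234.1 Hz

4234.1 Hz


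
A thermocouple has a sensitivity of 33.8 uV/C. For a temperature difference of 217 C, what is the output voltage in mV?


The thermocouple output V = sensitivity * dT.
V = 33.8 uV/C * 217 C
V = 7334.6 uV
V = 7.335 mV

7.335 mV


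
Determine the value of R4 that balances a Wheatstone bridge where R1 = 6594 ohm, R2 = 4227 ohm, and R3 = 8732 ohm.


At balance: R1*R4 = R2*R3, so R4 = R2*R3/R1.
R4 = 4227 * 8732 / 6594
R4 = 36910164 / 6594
R4 = 5597.54 ohm

5597.54 ohm


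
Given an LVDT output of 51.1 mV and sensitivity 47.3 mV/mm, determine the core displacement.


Displacement = Vout / sensitivity.
d = 51.1 / 47.3
d = 1.08 mm

1.08 mm


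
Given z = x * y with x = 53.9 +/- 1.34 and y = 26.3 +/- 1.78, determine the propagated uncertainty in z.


For a product z = x*y, the relative uncertainty is:
uz/z = sqrt((ux/x)^2 + (uy/y)^2)
Relative uncertainties: ux/x = 1.34/53.9 = 0.024861
uy/y = 1.78/26.3 = 0.067681
z = 53.9 * 26.3 = 1417.6
uz = 1417.6 * sqrt(0.024861^2 + 0.067681^2) = 102.21

102.21


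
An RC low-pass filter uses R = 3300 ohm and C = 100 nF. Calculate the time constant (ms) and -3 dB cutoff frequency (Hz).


Time constant: tau = R * C.
tau = 3300 * 1.00e-07 = 0.00033 s
tau = 0.33 ms
Cutoff frequency: fc = 1 / (2*pi*R*C).
fc = 1 / (2*pi*0.00033) = 482.29 Hz

tau = 0.33 ms, fc = 482.29 Hz


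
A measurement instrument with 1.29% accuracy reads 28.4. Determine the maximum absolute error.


Absolute error = (accuracy% / 100) * reading.
Error = (1.29 / 100) * 28.4
Error = 0.0129 * 28.4
Error = 0.3664

0.3664


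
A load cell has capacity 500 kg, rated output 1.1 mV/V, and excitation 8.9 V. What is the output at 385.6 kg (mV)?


Vout = rated_output * Vex * (load / capacity).
Vout = 1.1 * 8.9 * (385.6 / 500)
Vout = 1.1 * 8.9 * 0.7712
Vout = 7.55 mV

7.55 mV


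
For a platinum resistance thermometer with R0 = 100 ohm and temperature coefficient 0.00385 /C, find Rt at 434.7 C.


The RTD equation: Rt = R0 * (1 + alpha * T).
Rt = 100 * (1 + 0.00385 * 434.7)
Rt = 100 * (1 + 1.673595)
Rt = 100 * 2.673595
Rt = 267.359 ohm

267.359 ohm


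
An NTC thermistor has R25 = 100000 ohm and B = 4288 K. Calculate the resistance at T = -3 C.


NTC thermistor equation: Rt = R25 * exp(B * (1/T - 1/T25)).
T in Kelvin: 270.15 K, T25 = 298.15 K
1/T - 1/T25 = 1/270.15 - 1/298.15 = 0.00034763
B * (1/T - 1/T25) = 4288 * 0.00034763 = 1.4906
Rt = 100000 * exp(1.4906) = 443994.0 ohm

443994.0 ohm


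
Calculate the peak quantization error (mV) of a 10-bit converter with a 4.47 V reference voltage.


The maximum quantization error is +/- LSB/2.
LSB = Vref / 2^n = 4.47 / 1024 = 0.00436523 V
Max error = LSB / 2 = 0.00436523 / 2 = 0.00218262 V
Max error = 2.1826 mV

2.1826 mV


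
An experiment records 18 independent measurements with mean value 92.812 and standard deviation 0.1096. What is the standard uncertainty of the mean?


The standard uncertainty for Type A evaluation is u = s / sqrt(n).
u = 0.1096 / sqrt(18)
u = 0.1096 / 4.2426
u = 0.0258

0.0258


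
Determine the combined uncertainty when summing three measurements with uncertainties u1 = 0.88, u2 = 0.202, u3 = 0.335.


For a sum of independent quantities, uc = sqrt(u1^2 + u2^2 + u3^2).
uc = sqrt(0.88^2 + 0.202^2 + 0.335^2)
uc = sqrt(0.7744 + 0.040804 + 0.112225)
uc = 0.963

0.963


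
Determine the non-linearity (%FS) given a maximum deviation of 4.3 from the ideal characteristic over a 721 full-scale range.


Linearity error = (max deviation / full scale) * 100%.
Linearity = (4.3 / 721) * 100
Linearity = 0.596 %FS

0.596 %FS


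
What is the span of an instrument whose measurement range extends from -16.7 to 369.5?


Span = upper range - lower range.
Span = 369.5 - (-16.7)
Span = 386.2

386.2


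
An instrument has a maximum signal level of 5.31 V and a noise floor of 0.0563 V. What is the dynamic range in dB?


Dynamic range = 20 * log10(Vmax / Vnoise).
DR = 20 * log10(5.31 / 0.0563)
DR = 20 * log10(94.32)
DR = 39.49 dB

39.49 dB


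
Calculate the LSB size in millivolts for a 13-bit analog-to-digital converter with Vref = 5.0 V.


The resolution (LSB) of an ADC is Vref / 2^n.
LSB = 5.0 / 2^13
LSB = 5.0 / 8192
LSB = 0.00061035 V = 0.61035156 mV

0.61035156 mV


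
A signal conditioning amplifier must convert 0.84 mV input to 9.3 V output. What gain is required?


Gain = Vout / Vin (converting to same units).
G = 9.3 V / 0.84 mV
G = 9300.0 mV / 0.84 mV
G = 11071.43

11071.43


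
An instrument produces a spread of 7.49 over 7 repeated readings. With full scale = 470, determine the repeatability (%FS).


Repeatability = (spread / full scale) * 100%.
R = (7.49 / 470) * 100
R = 1.594 %FS

1.594 %FS


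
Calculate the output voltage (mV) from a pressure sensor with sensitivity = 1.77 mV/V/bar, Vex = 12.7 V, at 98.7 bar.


Output = sensitivity * Vex * P.
Vout = 1.77 * 12.7 * 98.7
Vout = 22.479 * 98.7
Vout = 2218.68 mV

2218.68 mV


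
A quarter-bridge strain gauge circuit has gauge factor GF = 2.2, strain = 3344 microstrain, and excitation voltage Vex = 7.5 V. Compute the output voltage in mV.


Quarter bridge output: Vout = (GF * epsilon * Vex) / 4.
Vout = (2.2 * 3344e-6 * 7.5) / 4
Vout = 0.055176 / 4 V
Vout = 0.013794 V = 13.794 mV

13.794 mV


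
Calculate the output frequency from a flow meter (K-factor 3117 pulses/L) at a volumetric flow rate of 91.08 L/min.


Frequency = K * Q / 60 (converting L/min to L/s).
f = 3117 * 91.08 / 60
f = 283896.36 / 60
f = 4731.61 Hz

4731.61 Hz


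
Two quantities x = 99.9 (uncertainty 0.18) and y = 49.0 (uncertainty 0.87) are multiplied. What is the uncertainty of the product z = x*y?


For a product z = x*y, the relative uncertainty is:
uz/z = sqrt((ux/x)^2 + (uy/y)^2)
Relative uncertainties: ux/x = 0.18/99.9 = 0.001802
uy/y = 0.87/49.0 = 0.017755
z = 99.9 * 49.0 = 4895.1
uz = 4895.1 * sqrt(0.001802^2 + 0.017755^2) = 87.359

87.359


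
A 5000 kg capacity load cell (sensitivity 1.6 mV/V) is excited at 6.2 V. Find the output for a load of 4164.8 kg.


Vout = rated_output * Vex * (load / capacity).
Vout = 1.6 * 6.2 * (4164.8 / 5000)
Vout = 1.6 * 6.2 * 0.83296
Vout = 8.263 mV

8.263 mV


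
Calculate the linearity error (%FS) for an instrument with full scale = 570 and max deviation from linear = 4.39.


Linearity error = (max deviation / full scale) * 100%.
Linearity = (4.39 / 570) * 100
Linearity = 0.77 %FS

0.77 %FS


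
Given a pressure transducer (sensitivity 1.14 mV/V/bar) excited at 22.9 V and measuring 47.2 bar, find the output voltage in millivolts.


Output = sensitivity * Vex * P.
Vout = 1.14 * 22.9 * 47.2
Vout = 26.106 * 47.2
Vout = 1232.2 mV

1232.2 mV


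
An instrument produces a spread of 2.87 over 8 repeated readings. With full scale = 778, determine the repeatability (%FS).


Repeatability = (spread / full scale) * 100%.
R = (2.87 / 778) * 100
R = 0.369 %FS

0.369 %FS


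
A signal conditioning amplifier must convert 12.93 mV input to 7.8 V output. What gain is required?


Gain = Vout / Vin (converting to same units).
G = 7.8 V / 12.93 mV
G = 7800.0 mV / 12.93 mV
G = 603.25

603.25


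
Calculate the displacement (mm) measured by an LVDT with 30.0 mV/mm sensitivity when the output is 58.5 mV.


Displacement = Vout / sensitivity.
d = 58.5 / 30.0
d = 1.95 mm

1.95 mm


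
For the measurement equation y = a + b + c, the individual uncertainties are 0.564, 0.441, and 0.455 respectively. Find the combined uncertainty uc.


For a sum of independent quantities, uc = sqrt(u1^2 + u2^2 + u3^2).
uc = sqrt(0.564^2 + 0.441^2 + 0.455^2)
uc = sqrt(0.318096 + 0.194481 + 0.207025)
uc = 0.8483

0.8483


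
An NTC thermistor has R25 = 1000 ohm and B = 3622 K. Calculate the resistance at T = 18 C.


NTC thermistor equation: Rt = R25 * exp(B * (1/T - 1/T25)).
T in Kelvin: 291.15 K, T25 = 298.15 K
1/T - 1/T25 = 1/291.15 - 1/298.15 = 8.064e-05
B * (1/T - 1/T25) = 3622 * 8.064e-05 = 0.2921
Rt = 1000 * exp(0.2921) = 1339.2 ohm

1339.2 ohm


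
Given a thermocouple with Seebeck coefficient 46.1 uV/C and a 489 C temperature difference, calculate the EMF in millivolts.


The thermocouple output V = sensitivity * dT.
V = 46.1 uV/C * 489 C
V = 22542.9 uV
V = 22.543 mV

22.543 mV


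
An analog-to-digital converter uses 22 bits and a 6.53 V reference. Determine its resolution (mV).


The resolution (LSB) of an ADC is Vref / 2^n.
LSB = 6.53 / 2^22
LSB = 6.53 / 4194304
LSB = 1.56e-06 V = 0.00155687 mV

0.00155687 mV


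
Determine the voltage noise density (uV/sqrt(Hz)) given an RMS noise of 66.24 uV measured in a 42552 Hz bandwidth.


Noise spectral density = Vrms / sqrt(BW).
NSD = 66.24 / sqrt(42552)
NSD = 66.24 / 206.2814
NSD = 0.3211 uV/sqrt(Hz)

0.3211 uV/sqrt(Hz)


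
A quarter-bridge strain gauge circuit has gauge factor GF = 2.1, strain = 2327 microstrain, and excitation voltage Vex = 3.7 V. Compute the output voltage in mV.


Quarter bridge output: Vout = (GF * epsilon * Vex) / 4.
Vout = (2.1 * 2327e-6 * 3.7) / 4
Vout = 0.01808079 / 4 V
Vout = 0.0045202 V = 4.5202 mV

4.5202 mV


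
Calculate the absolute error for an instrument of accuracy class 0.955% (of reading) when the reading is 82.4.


Absolute error = (accuracy% / 100) * reading.
Error = (0.955 / 100) * 82.4
Error = 0.00955 * 82.4
Error = 0.7869

0.7869


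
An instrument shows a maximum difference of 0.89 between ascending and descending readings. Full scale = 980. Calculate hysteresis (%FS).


Hysteresis = (max difference / full scale) * 100%.
H = (0.89 / 980) * 100
H = 0.091 %FS

0.091 %FS


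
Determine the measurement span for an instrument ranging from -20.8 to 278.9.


Span = upper range - lower range.
Span = 278.9 - (-20.8)
Span = 299.7

299.7


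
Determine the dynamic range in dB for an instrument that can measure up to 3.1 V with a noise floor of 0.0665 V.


Dynamic range = 20 * log10(Vmax / Vnoise).
DR = 20 * log10(3.1 / 0.0665)
DR = 20 * log10(46.62)
DR = 33.37 dB

33.37 dB


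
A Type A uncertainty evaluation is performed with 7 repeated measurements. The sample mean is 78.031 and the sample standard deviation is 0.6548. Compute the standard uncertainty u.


The standard uncertainty for Type A evaluation is u = s / sqrt(n).
u = 0.6548 / sqrt(7)
u = 0.6548 / 2.6458
u = 0.2475

0.2475


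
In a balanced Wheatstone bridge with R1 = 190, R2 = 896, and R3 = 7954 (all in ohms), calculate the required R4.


At balance: R1*R4 = R2*R3, so R4 = R2*R3/R1.
R4 = 896 * 7954 / 190
R4 = 7126784 / 190
R4 = 37509.39 ohm

37509.39 ohm


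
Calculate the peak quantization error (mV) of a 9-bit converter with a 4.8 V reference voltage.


The maximum quantization error is +/- LSB/2.
LSB = Vref / 2^n = 4.8 / 512 = 0.009375 V
Max error = LSB / 2 = 0.009375 / 2 = 0.0046875 V
Max error = 4.6875 mV

4.6875 mV


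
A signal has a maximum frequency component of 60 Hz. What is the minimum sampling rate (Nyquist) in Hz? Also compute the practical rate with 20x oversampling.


By Nyquist theorem, fs_min = 2 * fmax.
fs_min = 2 * 60 = 120 Hz
Practical rate = 20 * fs_min = 20 * 120 = 2400 Hz

fs_min = 120 Hz, fs_practical = 2400 Hz


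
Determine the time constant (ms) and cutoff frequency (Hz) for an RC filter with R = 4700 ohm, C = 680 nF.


Time constant: tau = R * C.
tau = 4700 * 6.80e-07 = 0.003196 s
tau = 3.196 ms
Cutoff frequency: fc = 1 / (2*pi*R*C).
fc = 1 / (2*pi*0.003196) = 49.8 Hz

tau = 3.196 ms, fc = 49.8 Hz


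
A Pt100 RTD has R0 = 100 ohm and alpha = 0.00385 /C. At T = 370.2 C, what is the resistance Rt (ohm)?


The RTD equation: Rt = R0 * (1 + alpha * T).
Rt = 100 * (1 + 0.00385 * 370.2)
Rt = 100 * (1 + 1.42527)
Rt = 100 * 2.42527
Rt = 242.527 ohm

242.527 ohm


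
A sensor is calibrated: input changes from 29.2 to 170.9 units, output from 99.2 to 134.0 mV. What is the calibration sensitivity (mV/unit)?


Sensitivity = (y2 - y1) / (x2 - x1).
S = (134.0 - 99.2) / (170.9 - 29.2)
S = 34.8 / 141.7
S = 0.2456 mV/unit

0.2456 mV/unit


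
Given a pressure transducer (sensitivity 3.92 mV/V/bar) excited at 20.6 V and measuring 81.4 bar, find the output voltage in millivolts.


Output = sensitivity * Vex * P.
Vout = 3.92 * 20.6 * 81.4
Vout = 80.752 * 81.4
Vout = 6573.21 mV

6573.21 mV


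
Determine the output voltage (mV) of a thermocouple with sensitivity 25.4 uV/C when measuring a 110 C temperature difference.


The thermocouple output V = sensitivity * dT.
V = 25.4 uV/C * 110 C
V = 2794.0 uV
V = 2.794 mV

2.794 mV


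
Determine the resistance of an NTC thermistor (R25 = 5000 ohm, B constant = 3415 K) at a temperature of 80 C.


NTC thermistor equation: Rt = R25 * exp(B * (1/T - 1/T25)).
T in Kelvin: 353.15 K, T25 = 298.15 K
1/T - 1/T25 = 1/353.15 - 1/298.15 = -0.00052236
B * (1/T - 1/T25) = 3415 * -0.00052236 = -1.7839
Rt = 5000 * exp(-1.7839) = 839.9 ohm

839.9 ohm


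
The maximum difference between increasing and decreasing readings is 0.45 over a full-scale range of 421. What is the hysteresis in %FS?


Hysteresis = (max difference / full scale) * 100%.
H = (0.45 / 421) * 100
H = 0.107 %FS

0.107 %FS


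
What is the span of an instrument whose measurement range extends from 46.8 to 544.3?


Span = upper range - lower range.
Span = 544.3 - (46.8)
Span = 497.5

497.5


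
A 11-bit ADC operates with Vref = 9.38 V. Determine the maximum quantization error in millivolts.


The maximum quantization error is +/- LSB/2.
LSB = Vref / 2^n = 9.38 / 2048 = 0.00458008 V
Max error = LSB / 2 = 0.00458008 / 2 = 0.00229004 V
Max error = 2.29 mV

2.29 mV


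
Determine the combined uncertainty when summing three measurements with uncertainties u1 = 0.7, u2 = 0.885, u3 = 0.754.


For a sum of independent quantities, uc = sqrt(u1^2 + u2^2 + u3^2).
uc = sqrt(0.7^2 + 0.885^2 + 0.754^2)
uc = sqrt(0.49 + 0.783225 + 0.568516)
uc = 1.3571

1.3571


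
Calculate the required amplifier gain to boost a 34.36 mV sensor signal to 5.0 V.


Gain = Vout / Vin (converting to same units).
G = 5.0 V / 34.36 mV
G = 5000.0 mV / 34.36 mV
G = 145.52

145.52


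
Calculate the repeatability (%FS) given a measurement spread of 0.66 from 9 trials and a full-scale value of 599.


Repeatability = (spread / full scale) * 100%.
R = (0.66 / 599) * 100
R = 0.11 %FS

0.11 %FS


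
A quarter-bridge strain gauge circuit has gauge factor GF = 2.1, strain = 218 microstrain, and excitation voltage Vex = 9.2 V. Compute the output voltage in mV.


Quarter bridge output: Vout = (GF * epsilon * Vex) / 4.
Vout = (2.1 * 218e-6 * 9.2) / 4
Vout = 0.00421176 / 4 V
Vout = 0.00105294 V = 1.0529 mV

1.0529 mV


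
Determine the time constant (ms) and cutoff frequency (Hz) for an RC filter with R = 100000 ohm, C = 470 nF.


Time constant: tau = R * C.
tau = 100000 * 4.70e-07 = 0.047 s
tau = 47.0 ms
Cutoff frequency: fc = 1 / (2*pi*R*C).
fc = 1 / (2*pi*0.047) = 3.39 Hz

tau = 47.0 ms, fc = 3.39 Hz


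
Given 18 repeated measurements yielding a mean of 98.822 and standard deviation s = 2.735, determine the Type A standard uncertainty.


The standard uncertainty for Type A evaluation is u = s / sqrt(n).
u = 2.735 / sqrt(18)
u = 2.735 / 4.2426
u = 0.6446

0.6446


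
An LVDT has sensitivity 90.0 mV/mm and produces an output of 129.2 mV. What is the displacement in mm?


Displacement = Vout / sensitivity.
d = 129.2 / 90.0
d = 1.436 mm

1.436 mm


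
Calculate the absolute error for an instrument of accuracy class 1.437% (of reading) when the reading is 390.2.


Absolute error = (accuracy% / 100) * reading.
Error = (1.437 / 100) * 390.2
Error = 0.01437 * 390.2
Error = 5.6072

5.6072


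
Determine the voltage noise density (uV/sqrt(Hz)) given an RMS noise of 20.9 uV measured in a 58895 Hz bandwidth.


Noise spectral density = Vrms / sqrt(BW).
NSD = 20.9 / sqrt(58895)
NSD = 20.9 / 242.6829
NSD = 0.0861 uV/sqrt(Hz)

0.0861 uV/sqrt(Hz)


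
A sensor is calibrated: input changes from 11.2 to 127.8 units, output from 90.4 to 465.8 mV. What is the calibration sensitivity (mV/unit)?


Sensitivity = (y2 - y1) / (x2 - x1).
S = (465.8 - 90.4) / (127.8 - 11.2)
S = 375.4 / 116.6
S = 3.2196 mV/unit

3.2196 mV/unit


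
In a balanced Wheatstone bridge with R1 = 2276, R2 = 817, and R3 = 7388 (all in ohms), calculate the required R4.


At balance: R1*R4 = R2*R3, so R4 = R2*R3/R1.
R4 = 817 * 7388 / 2276
R4 = 6035996 / 2276
R4 = 2652.02 ohm

2652.02 ohm


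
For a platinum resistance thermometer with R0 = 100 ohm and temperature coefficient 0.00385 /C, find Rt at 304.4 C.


The RTD equation: Rt = R0 * (1 + alpha * T).
Rt = 100 * (1 + 0.00385 * 304.4)
Rt = 100 * (1 + 1.17194)
Rt = 100 * 2.17194
Rt = 217.194 ohm

217.194 ohm


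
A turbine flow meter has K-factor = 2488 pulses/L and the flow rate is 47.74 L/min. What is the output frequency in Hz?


Frequency = K * Q / 60 (converting L/min to L/s).
f = 2488 * 47.74 / 60
f = 118777.12 / 60
f = 1979.62 Hz

1979.62 Hz


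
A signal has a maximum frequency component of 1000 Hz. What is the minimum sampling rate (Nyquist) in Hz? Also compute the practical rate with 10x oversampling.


By Nyquist theorem, fs_min = 2 * fmax.
fs_min = 2 * 1000 = 2000 Hz
Practical rate = 10 * fs_min = 10 * 2000 = 20000 Hz

fs_min = 2000 Hz, fs_practical = 20000 Hz


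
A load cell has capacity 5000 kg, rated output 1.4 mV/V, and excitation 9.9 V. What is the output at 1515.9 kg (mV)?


Vout = rated_output * Vex * (load / capacity).
Vout = 1.4 * 9.9 * (1515.9 / 5000)
Vout = 1.4 * 9.9 * 0.30318
Vout = 4.202 mV

4.202 mV


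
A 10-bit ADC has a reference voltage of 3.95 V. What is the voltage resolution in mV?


The resolution (LSB) of an ADC is Vref / 2^n.
LSB = 3.95 / 2^10
LSB = 3.95 / 1024
LSB = 0.00385742 V = 3.85742188 mV

3.85742188 mV


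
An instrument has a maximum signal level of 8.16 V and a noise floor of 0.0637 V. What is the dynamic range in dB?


Dynamic range = 20 * log10(Vmax / Vnoise).
DR = 20 * log10(8.16 / 0.0637)
DR = 20 * log10(128.1)
DR = 42.15 dB

42.15 dB


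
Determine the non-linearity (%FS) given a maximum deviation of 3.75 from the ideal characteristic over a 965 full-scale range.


Linearity error = (max deviation / full scale) * 100%.
Linearity = (3.75 / 965) * 100
Linearity = 0.389 %FS

0.389 %FS


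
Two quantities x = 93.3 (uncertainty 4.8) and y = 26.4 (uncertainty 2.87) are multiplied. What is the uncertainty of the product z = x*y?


For a product z = x*y, the relative uncertainty is:
uz/z = sqrt((ux/x)^2 + (uy/y)^2)
Relative uncertainties: ux/x = 4.8/93.3 = 0.051447
uy/y = 2.87/26.4 = 0.108712
z = 93.3 * 26.4 = 2463.1
uz = 2463.1 * sqrt(0.051447^2 + 0.108712^2) = 296.242

296.242


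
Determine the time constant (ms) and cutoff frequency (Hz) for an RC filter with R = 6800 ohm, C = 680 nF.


Time constant: tau = R * C.
tau = 6800 * 6.80e-07 = 0.004624 s
tau = 4.624 ms
Cutoff frequency: fc = 1 / (2*pi*R*C).
fc = 1 / (2*pi*0.004624) = 34.42 Hz

tau = 4.624 ms, fc = 34.42 Hz


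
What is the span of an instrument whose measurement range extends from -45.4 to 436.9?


Span = upper range - lower range.
Span = 436.9 - (-45.4)
Span = 482.3

482.3


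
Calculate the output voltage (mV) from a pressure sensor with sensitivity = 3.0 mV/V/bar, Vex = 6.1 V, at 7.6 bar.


Output = sensitivity * Vex * P.
Vout = 3.0 * 6.1 * 7.6
Vout = 18.3 * 7.6
Vout = 139.08 mV

139.08 mV


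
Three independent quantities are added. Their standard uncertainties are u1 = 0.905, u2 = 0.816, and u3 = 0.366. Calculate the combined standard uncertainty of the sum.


For a sum of independent quantities, uc = sqrt(u1^2 + u2^2 + u3^2).
uc = sqrt(0.905^2 + 0.816^2 + 0.366^2)
uc = sqrt(0.819025 + 0.665856 + 0.133956)
uc = 1.2723

1.2723


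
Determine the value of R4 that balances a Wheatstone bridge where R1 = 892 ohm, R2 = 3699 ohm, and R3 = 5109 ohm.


At balance: R1*R4 = R2*R3, so R4 = R2*R3/R1.
R4 = 3699 * 5109 / 892
R4 = 18898191 / 892
R4 = 21186.31 ohm

21186.31 ohm


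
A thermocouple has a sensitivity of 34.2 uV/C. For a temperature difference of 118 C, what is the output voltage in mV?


The thermocouple output V = sensitivity * dT.
V = 34.2 uV/C * 118 C
V = 4035.6 uV
V = 4.036 mV

4.036 mV


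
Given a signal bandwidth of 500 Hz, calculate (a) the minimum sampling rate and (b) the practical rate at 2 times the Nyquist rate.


By Nyquist theorem, fs_min = 2 * fmax.
fs_min = 2 * 500 = 1000 Hz
Practical rate = 2 * fs_min = 2 * 1000 = 2000 Hz

fs_min = 1000 Hz, fs_practical = 2000 Hz


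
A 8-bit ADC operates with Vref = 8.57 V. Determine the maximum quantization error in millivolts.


The maximum quantization error is +/- LSB/2.
LSB = Vref / 2^n = 8.57 / 256 = 0.03347656 V
Max error = LSB / 2 = 0.03347656 / 2 = 0.01673828 V
Max error = 16.7383 mV

16.7383 mV


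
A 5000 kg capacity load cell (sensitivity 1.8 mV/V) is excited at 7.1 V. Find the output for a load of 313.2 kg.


Vout = rated_output * Vex * (load / capacity).
Vout = 1.8 * 7.1 * (313.2 / 5000)
Vout = 1.8 * 7.1 * 0.06264
Vout = 0.801 mV

0.801 mV


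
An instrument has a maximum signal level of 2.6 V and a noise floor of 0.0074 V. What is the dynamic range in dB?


Dynamic range = 20 * log10(Vmax / Vnoise).
DR = 20 * log10(2.6 / 0.0074)
DR = 20 * log10(351.35)
DR = 50.91 dB

50.91 dB


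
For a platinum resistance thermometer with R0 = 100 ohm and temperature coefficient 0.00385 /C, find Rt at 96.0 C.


The RTD equation: Rt = R0 * (1 + alpha * T).
Rt = 100 * (1 + 0.00385 * 96.0)
Rt = 100 * (1 + 0.3696)
Rt = 100 * 1.3696
Rt = 136.96 ohm

136.96 ohm


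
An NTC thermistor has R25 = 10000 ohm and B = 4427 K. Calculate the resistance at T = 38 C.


NTC thermistor equation: Rt = R25 * exp(B * (1/T - 1/T25)).
T in Kelvin: 311.15 K, T25 = 298.15 K
1/T - 1/T25 = 1/311.15 - 1/298.15 = -0.00014013
B * (1/T - 1/T25) = 4427 * -0.00014013 = -0.6204
Rt = 10000 * exp(-0.6204) = 5377.5 ohm

5377.5 ohm


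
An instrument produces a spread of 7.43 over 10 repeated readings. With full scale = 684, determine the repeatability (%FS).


Repeatability = (spread / full scale) * 100%.
R = (7.43 / 684) * 100
R = 1.086 %FS

1.086 %FS


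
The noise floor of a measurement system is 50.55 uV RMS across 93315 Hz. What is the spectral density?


Noise spectral density = Vrms / sqrt(BW).
NSD = 50.55 / sqrt(93315)
NSD = 50.55 / 305.475
NSD = 0.1655 uV/sqrt(Hz)

0.1655 uV/sqrt(Hz)


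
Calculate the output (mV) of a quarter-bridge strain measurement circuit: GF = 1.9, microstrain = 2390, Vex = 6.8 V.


Quarter bridge output: Vout = (GF * epsilon * Vex) / 4.
Vout = (1.9 * 2390e-6 * 6.8) / 4
Vout = 0.0308788 / 4 V
Vout = 0.0077197 V = 7.7197 mV

7.7197 mV


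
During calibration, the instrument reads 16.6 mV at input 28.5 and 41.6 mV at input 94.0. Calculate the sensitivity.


Sensitivity = (y2 - y1) / (x2 - x1).
S = (41.6 - 16.6) / (94.0 - 28.5)
S = 25.0 / 65.5
S = 0.3817 mV/unit

0.3817 mV/unit


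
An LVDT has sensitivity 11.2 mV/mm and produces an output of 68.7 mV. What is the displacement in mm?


Displacement = Vout / sensitivity.
d = 68.7 / 11.2
d = 6.134 mm

6.134 mm


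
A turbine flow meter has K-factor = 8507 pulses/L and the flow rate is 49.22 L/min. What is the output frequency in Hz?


Frequency = K * Q / 60 (converting L/min to L/s).
f = 8507 * 49.22 / 60
f = 418714.54 / 60
f = 6978.58 Hz

6978.58 Hz


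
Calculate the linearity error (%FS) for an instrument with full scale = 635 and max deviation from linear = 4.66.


Linearity error = (max deviation / full scale) * 100%.
Linearity = (4.66 / 635) * 100
Linearity = 0.734 %FS

0.734 %FS


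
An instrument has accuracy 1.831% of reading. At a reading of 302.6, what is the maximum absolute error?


Absolute error = (accuracy% / 100) * reading.
Error = (1.831 / 100) * 302.6
Error = 0.01831 * 302.6
Error = 5.5406

5.5406


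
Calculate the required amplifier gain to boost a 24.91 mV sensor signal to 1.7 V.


Gain = Vout / Vin (converting to same units).
G = 1.7 V / 24.91 mV
G = 1700.0 mV / 24.91 mV
G = 68.25

68.25


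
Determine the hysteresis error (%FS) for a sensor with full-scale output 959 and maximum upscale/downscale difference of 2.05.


Hysteresis = (max difference / full scale) * 100%.
H = (2.05 / 959) * 100
H = 0.214 %FS

0.214 %FS


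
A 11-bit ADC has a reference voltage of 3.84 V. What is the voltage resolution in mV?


The resolution (LSB) of an ADC is Vref / 2^n.
LSB = 3.84 / 2^11
LSB = 3.84 / 2048
LSB = 0.001875 V = 1.875 mV

1.875 mV


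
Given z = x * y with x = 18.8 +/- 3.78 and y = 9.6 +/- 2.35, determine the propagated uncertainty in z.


For a product z = x*y, the relative uncertainty is:
uz/z = sqrt((ux/x)^2 + (uy/y)^2)
Relative uncertainties: ux/x = 3.78/18.8 = 0.201064
uy/y = 2.35/9.6 = 0.244792
z = 18.8 * 9.6 = 180.5
uz = 180.5 * sqrt(0.201064^2 + 0.244792^2) = 57.172

57.172


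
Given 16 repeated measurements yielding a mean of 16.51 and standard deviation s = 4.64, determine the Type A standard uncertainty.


The standard uncertainty for Type A evaluation is u = s / sqrt(n).
u = 4.64 / sqrt(16)
u = 4.64 / 4.0
u = 1.16

1.16


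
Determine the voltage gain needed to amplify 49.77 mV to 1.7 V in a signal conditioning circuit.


Gain = Vout / Vin (converting to same units).
G = 1.7 V / 49.77 mV
G = 1700.0 mV / 49.77 mV
G = 34.16

34.16


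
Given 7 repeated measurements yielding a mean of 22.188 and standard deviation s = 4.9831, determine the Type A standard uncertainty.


The standard uncertainty for Type A evaluation is u = s / sqrt(n).
u = 4.9831 / sqrt(7)
u = 4.9831 / 2.6458
u = 1.8834

1.8834


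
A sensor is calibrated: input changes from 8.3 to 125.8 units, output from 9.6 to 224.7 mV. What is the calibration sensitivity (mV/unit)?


Sensitivity = (y2 - y1) / (x2 - x1).
S = (224.7 - 9.6) / (125.8 - 8.3)
S = 215.1 / 117.5
S = 1.8306 mV/unit

1.8306 mV/unit


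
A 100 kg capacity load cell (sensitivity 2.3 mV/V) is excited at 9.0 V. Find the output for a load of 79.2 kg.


Vout = rated_output * Vex * (load / capacity).
Vout = 2.3 * 9.0 * (79.2 / 100)
Vout = 2.3 * 9.0 * 0.792
Vout = 16.394 mV

16.394 mV


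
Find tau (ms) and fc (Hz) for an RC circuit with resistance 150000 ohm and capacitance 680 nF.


Time constant: tau = R * C.
tau = 150000 * 6.80e-07 = 0.102 s
tau = 102.0 ms
Cutoff frequency: fc = 1 / (2*pi*R*C).
fc = 1 / (2*pi*0.102) = 1.56 Hz

tau = 102.0 ms, fc = 1.56 Hz


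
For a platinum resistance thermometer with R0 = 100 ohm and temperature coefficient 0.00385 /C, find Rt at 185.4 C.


The RTD equation: Rt = R0 * (1 + alpha * T).
Rt = 100 * (1 + 0.00385 * 185.4)
Rt = 100 * (1 + 0.71379)
Rt = 100 * 1.71379
Rt = 171.379 ohm

171.379 ohm


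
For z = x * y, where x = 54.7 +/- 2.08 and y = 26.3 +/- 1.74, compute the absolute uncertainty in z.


For a product z = x*y, the relative uncertainty is:
uz/z = sqrt((ux/x)^2 + (uy/y)^2)
Relative uncertainties: ux/x = 2.08/54.7 = 0.038026
uy/y = 1.74/26.3 = 0.06616
z = 54.7 * 26.3 = 1438.6
uz = 1438.6 * sqrt(0.038026^2 + 0.06616^2) = 109.779

109.779


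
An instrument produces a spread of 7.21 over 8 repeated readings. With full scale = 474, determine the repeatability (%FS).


Repeatability = (spread / full scale) * 100%.
R = (7.21 / 474) * 100
R = 1.521 %FS

1.521 %FS


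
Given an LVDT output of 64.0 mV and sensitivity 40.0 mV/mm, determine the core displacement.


Displacement = Vout / sensitivity.
d = 64.0 / 40.0
d = 1.6 mm

1.6 mm


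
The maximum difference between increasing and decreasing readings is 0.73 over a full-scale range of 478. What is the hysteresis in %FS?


Hysteresis = (max difference / full scale) * 100%.
H = (0.73 / 478) * 100
H = 0.153 %FS

0.153 %FS


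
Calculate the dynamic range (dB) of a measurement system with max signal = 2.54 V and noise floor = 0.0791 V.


Dynamic range = 20 * log10(Vmax / Vnoise).
DR = 20 * log10(2.54 / 0.0791)
DR = 20 * log10(32.11)
DR = 30.13 dB

30.13 dB


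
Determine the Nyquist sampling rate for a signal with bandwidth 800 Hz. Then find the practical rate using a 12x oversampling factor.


By Nyquist theorem, fs_min = 2 * fmax.
fs_min = 2 * 800 = 1600 Hz
Practical rate = 12 * fs_min = 12 * 1600 = 19200 Hz

fs_min = 1600 Hz, fs_practical = 19200 Hz


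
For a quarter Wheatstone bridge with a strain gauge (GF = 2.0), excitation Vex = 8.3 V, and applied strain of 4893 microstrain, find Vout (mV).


Quarter bridge output: Vout = (GF * epsilon * Vex) / 4.
Vout = (2.0 * 4893e-6 * 8.3) / 4
Vout = 0.0812238 / 4 V
Vout = 0.02030595 V = 20.3059 mV

20.3059 mV


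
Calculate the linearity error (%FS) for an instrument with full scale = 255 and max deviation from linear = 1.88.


Linearity error = (max deviation / full scale) * 100%.
Linearity = (1.88 / 255) * 100
Linearity = 0.737 %FS

0.737 %FS


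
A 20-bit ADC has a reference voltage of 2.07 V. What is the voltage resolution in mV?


The resolution (LSB) of an ADC is Vref / 2^n.
LSB = 2.07 / 2^20
LSB = 2.07 / 1048576
LSB = 1.97e-06 V = 0.00197411 mV

0.00197411 mV


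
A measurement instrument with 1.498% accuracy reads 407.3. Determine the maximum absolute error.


Absolute error = (accuracy% / 100) * reading.
Error = (1.498 / 100) * 407.3
Error = 0.01498 * 407.3
Error = 6.1014

6.1014


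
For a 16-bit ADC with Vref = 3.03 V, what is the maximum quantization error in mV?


The maximum quantization error is +/- LSB/2.
LSB = Vref / 2^n = 3.03 / 65536 = 4.623e-05 V
Max error = LSB / 2 = 4.623e-05 / 2 = 2.312e-05 V
Max error = 0.0231 mV

0.0231 mV


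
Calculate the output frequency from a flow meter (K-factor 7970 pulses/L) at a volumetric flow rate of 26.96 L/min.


Frequency = K * Q / 60 (converting L/min to L/s).
f = 7970 * 26.96 / 60
f = 214871.2 / 60
f = 3581.19 Hz

3581.19 Hz


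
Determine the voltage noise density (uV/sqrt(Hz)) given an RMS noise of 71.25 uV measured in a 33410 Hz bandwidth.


Noise spectral density = Vrms / sqrt(BW).
NSD = 71.25 / sqrt(33410)
NSD = 71.25 / 182.784
NSD = 0.3898 uV/sqrt(Hz)

0.3898 uV/sqrt(Hz)


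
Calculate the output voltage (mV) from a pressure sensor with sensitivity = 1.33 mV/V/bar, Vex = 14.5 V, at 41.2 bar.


Output = sensitivity * Vex * P.
Vout = 1.33 * 14.5 * 41.2
Vout = 19.285 * 41.2
Vout = 794.54 mV

794.54 mV


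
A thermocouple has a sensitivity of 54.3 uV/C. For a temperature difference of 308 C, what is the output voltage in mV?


The thermocouple output V = sensitivity * dT.
V = 54.3 uV/C * 308 C
V = 16724.4 uV
V = 16.724 mV

16.724 mV


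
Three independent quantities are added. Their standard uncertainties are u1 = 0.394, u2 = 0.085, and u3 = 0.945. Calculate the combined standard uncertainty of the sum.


For a sum of independent quantities, uc = sqrt(u1^2 + u2^2 + u3^2).
uc = sqrt(0.394^2 + 0.085^2 + 0.945^2)
uc = sqrt(0.155236 + 0.007225 + 0.893025)
uc = 1.0274

1.0274


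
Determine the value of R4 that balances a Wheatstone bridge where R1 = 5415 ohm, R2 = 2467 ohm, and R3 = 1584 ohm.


At balance: R1*R4 = R2*R3, so R4 = R2*R3/R1.
R4 = 2467 * 1584 / 5415
R4 = 3907728 / 5415
R4 = 721.65 ohm

721.65 ohm


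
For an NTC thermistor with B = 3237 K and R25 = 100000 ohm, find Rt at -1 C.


NTC thermistor equation: Rt = R25 * exp(B * (1/T - 1/T25)).
T in Kelvin: 272.15 K, T25 = 298.15 K
1/T - 1/T25 = 1/272.15 - 1/298.15 = 0.00032043
B * (1/T - 1/T25) = 3237 * 0.00032043 = 1.0372
Rt = 100000 * exp(1.0372) = 282137.6 ohm

282137.6 ohm


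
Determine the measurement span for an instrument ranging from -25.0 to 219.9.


Span = upper range - lower range.
Span = 219.9 - (-25.0)
Span = 244.9

244.9


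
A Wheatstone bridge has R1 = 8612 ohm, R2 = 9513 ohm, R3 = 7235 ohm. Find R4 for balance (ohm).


At balance: R1*R4 = R2*R3, so R4 = R2*R3/R1.
R4 = 9513 * 7235 / 8612
R4 = 68826555 / 8612
R4 = 7991.94 ohm

7991.94 ohm


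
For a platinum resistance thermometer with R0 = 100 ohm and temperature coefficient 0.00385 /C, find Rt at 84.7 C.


The RTD equation: Rt = R0 * (1 + alpha * T).
Rt = 100 * (1 + 0.00385 * 84.7)
Rt = 100 * (1 + 0.326095)
Rt = 100 * 1.326095
Rt = 132.609 ohm

132.609 ohm


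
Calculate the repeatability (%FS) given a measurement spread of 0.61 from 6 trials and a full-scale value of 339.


Repeatability = (spread / full scale) * 100%.
R = (0.61 / 339) * 100
R = 0.18 %FS

0.18 %FS
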